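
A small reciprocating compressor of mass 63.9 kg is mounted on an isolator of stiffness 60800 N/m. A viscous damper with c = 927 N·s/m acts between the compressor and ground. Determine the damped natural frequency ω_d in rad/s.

ω_n = √(k/m) = √(60800/63.9) = 30.85 rad/s.
Critical damping c_c = 2√(k·m) = 2√(60800 × 63.9) = 3942 N·s/m, so ζ = c/c_c = 927/3942 = 0.2352.
ω_d = ω_n√(1 − ζ²) = 30.85 × √(1 − 0.0553) = 29.98 rad/s.

30.0 rad/s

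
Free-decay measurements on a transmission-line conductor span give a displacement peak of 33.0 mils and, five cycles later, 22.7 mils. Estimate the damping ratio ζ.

Logarithmic decrement δ = (1/n)·ln(x₀/x_n) = (1/5)·ln(33.0/22.7) = (1/5)·ln(1.454) = 0.07483.
ζ = δ/√(4π² + δ²) = 0.07483/√(39.48 + 0.00560) = 0.07483/6.284 = 0.01191.

0.0119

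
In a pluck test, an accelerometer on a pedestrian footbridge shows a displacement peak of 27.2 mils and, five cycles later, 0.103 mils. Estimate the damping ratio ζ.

0.175

Logarithmic decrement δ = (1/n)·ln(x₀/x_n) = (1/5)·ln(27.2/0.103) = (1/5)·ln(264.1) = 1.115.
ζ = δ/√(4π² + δ²) = 1.115/√(39.48 + 1.24) = 1.115/6.381 = 0.1748.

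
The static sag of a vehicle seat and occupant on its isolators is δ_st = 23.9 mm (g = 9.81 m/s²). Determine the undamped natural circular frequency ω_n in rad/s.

20.3 rad/s

ω_n = √(g/δ_st) = √(9.81/0.0239) = √410.5 = 20.26 rad/s.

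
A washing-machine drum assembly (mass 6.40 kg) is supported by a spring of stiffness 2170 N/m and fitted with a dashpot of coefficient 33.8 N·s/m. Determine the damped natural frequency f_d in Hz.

2.90 Hz

ω_n = √(k/m) = √(2170/6.40) = 18.41 rad/s.
Critical damping c_c = 2√(k·m) = 2√(2170 × 6.40) = 235.7 N·s/m, so ζ = c/c_c = 33.8/235.7 = 0.1434.
ω_d = ω_n√(1 − ζ²) = 18.41 × √(1 − 0.0206) = 18.22 rad/s.
f_d = ω_d/(2π) = 2.900 Hz.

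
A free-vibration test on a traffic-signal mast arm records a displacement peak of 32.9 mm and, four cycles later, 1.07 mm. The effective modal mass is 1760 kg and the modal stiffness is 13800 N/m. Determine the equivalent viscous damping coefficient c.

Logarithmic decrement δ = (1/n)·ln(x₀/x_n) = (1/4)·ln(32.9/1.07) = (1/4)·ln(30.75) = 0.8565.
ζ = δ/√(4π² + δ²) = 0.8565/√(39.48 + 0.734) = 0.8565/6.341 = 0.1351.
c = ζ · 2√(km) = 0.1351 × 2√(13800 × 1760) = 0.1351 × 9857 = 1331 N·s/m.

1330 N·s/m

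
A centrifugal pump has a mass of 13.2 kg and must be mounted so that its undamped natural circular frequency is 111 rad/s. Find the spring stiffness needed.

k = m·ω_n² = 13.2 × 111.0² = 13.2 × 12320 = 162600 N/m.

163000 N/m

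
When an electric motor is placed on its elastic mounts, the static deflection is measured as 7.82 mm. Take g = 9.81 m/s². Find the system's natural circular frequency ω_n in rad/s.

35.4 rad/s

ω_n = √(g/δ_st) = √(9.81/0.00782) = √1254 = 35.42 rad/s.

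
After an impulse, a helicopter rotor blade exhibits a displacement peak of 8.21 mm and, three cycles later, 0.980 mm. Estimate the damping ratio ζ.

Logarithmic decrement δ = (1/n)·ln(x₀/x_n) = (1/3)·ln(8.21/0.980) = (1/3)·ln(8.378) = 0.7085.
ζ = δ/√(4π² + δ²) = 0.7085/√(39.48 + 0.502) = 0.7085/6.323 = 0.1121.

0.112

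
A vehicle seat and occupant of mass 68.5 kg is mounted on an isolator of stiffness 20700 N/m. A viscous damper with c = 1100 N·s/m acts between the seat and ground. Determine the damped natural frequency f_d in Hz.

ω_n = √(k/m) = √(20700/68.5) = 17.38 rad/s.
Critical damping c_c = 2√(k·m) = 2√(20700 × 68.5) = 2382 N·s/m, so ζ = c/c_c = 1100/2382 = 0.4619.
ω_d = ω_n√(1 − ζ²) = 17.38 × √(1 − 0.213) = 15.42 rad/s.
f_d = ω_d/(2π) = 2.454 Hz.

2.45 Hz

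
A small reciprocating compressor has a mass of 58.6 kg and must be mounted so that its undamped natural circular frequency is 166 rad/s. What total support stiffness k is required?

1610000 N/m

k = m·ω_n² = 58.6 × 166.0² = 58.6 × 27560 = 1615000 N/m.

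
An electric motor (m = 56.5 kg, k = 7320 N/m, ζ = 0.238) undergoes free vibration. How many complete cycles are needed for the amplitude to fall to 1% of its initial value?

3 cycles

Logarithmic decrement δ = 2πζ/√(1 − ζ²) = 2π × 0.2380/√(1 − 0.0566) = 1.540.
x_n/x₀ = e^(−nδ) ≤ 0.01; take ln: n ≥ ln(1/0.01)/δ = 4.605/1.540 = 2.991.
So 3 complete cycles are required.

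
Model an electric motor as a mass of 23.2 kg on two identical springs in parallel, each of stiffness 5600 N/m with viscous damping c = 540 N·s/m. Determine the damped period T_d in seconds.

Parallel springs add: k_eq = 2 × 5600 = 11200 N/m.
ω_n = √(k_eq/m) = √(11200/23.2) = 21.97 rad/s.
Critical damping c_c = 2√(k_eq·m) = 2√(11200 × 23.2) = 1019 N·s/m, so ζ = c/c_c = 540/1019 = 0.5297.
ω_d = ω_n√(1 − ζ²) = 21.97 × √(1 − 0.281) = 18.64 rad/s.
T_d = 2π/ω_d = 0.3371 s.

0.337 s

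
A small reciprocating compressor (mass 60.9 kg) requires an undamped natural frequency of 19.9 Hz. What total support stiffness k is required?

952000 N/m

ω_n = 2πf_n = 2π × 19.9 = 125.0 rad/s.
k = m·ω_n² = 60.9 × 125.0² = 60.9 × 15630 = 952100 N/m.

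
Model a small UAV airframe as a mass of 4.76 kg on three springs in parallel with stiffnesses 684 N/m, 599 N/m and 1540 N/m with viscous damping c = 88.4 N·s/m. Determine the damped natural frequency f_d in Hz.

Parallel springs add: k_eq = 684 + 599 + 1540 = 2823 N/m.
ω_n = √(k_eq/m) = √(2823/4.76) = 24.35 rad/s.
Critical damping c_c = 2√(k_eq·m) = 2√(2823 × 4.76) = 231.8 N·s/m, so ζ = c/c_c = 88.4/231.8 = 0.3813.
ω_d = ω_n√(1 − ζ²) = 24.35 × √(1 − 0.145) = 22.51 rad/s.
f_d = ω_d/(2π) = 3.583 Hz.

3.58 Hz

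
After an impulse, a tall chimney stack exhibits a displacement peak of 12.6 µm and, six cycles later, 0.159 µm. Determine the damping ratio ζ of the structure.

Logarithmic decrement δ = (1/n)·ln(x₀/x_n) = (1/6)·ln(12.6/0.159) = (1/6)·ln(79.25) = 0.7288.
ζ = δ/√(4π² + δ²) = 0.7288/√(39.48 + 0.531) = 0.7288/6.325 = 0.1152.

0.115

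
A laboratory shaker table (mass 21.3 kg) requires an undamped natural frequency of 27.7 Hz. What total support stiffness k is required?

ω_n = 2πf_n = 2π × 27.7 = 174.0 rad/s.
k = m·ω_n² = 21.3 × 174.0² = 21.3 × 30290 = 645200 N/m.

645000 N/m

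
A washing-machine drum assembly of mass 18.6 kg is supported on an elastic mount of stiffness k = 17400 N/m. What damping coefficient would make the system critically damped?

c_c = 2√(k·m) = 2√(17400 × 18.6) = 2 × 568.9 = 1138 N·s/m.

1140 N·s/m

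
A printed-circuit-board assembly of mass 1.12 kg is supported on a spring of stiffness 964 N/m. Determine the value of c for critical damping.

c_c = 2√(k·m) = 2√(964.0 × 1.12) = 2 × 32.86 = 65.72 N·s/m.

65.7 N·s/m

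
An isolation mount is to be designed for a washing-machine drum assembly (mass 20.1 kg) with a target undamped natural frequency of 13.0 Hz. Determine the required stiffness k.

134000 N/m

ω_n = 2πf_n = 2π × 13.0 = 81.68 rad/s.
k = m·ω_n² = 20.1 × 81.68² = 20.1 × 6672 = 134100 N/m.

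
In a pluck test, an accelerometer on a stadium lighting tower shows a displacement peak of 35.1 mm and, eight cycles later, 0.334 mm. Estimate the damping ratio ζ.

0.0922

Logarithmic decrement δ = (1/n)·ln(x₀/x_n) = (1/8)·ln(35.1/0.334) = (1/8)·ln(105.1) = 0.5819.
ζ = δ/√(4π² + δ²) = 0.5819/√(39.48 + 0.339) = 0.5819/6.310 = 0.09221.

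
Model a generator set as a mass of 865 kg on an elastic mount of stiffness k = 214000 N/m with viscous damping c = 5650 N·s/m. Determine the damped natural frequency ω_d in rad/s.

ω_n = √(k/m) = √(214000/865) = 15.73 rad/s.
Critical damping c_c = 2√(k·m) = 2√(214000 × 865) = 27210 N·s/m, so ζ = c/c_c = 5650/27210 = 0.2076.
ω_d = ω_n√(1 − ζ²) = 15.73 × √(1 − 0.0431) = 15.39 rad/s.

15.4 rad/s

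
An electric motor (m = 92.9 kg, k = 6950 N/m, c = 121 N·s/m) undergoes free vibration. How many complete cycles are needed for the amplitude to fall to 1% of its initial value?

10 cycles

ζ = c/(2√(km)) = 121/(2√(6950 × 92.9)) = 121/1607 = 0.07529.
Logarithmic decrement δ = 2πζ/√(1 − ζ²) = 2π × 0.07529/√(1 − 0.00567) = 0.4744.
x_n/x₀ = e^(−nδ) ≤ 0.01; take ln: n ≥ ln(1/0.01)/δ = 4.605/0.4744 = 9.707.
So 10 complete cycles are required.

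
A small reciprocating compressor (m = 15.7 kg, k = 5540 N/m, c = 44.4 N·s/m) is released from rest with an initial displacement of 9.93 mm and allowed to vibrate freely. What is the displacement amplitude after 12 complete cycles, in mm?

0.0335 mm

ζ = c/(2√(km)) = 44.4/(2√(5540 × 15.7)) = 44.4/589.8 = 0.07527.
Logarithmic decrement δ = 2πζ/√(1 − ζ²) = 2π × 0.07527/√(1 − 0.00567) = 0.4743.
After n cycles, x_n/x₀ = e^(−nδ), so x_12 = 9.93 × e^(−12 × 0.4743) = 9.93 × 0.003374 = 0.03350 mm.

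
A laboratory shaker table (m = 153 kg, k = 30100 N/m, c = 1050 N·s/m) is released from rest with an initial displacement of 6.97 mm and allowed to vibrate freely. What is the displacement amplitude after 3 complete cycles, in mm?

ζ = c/(2√(km)) = 1050/(2√(30100 × 153)) = 1050/4292 = 0.2446.
Logarithmic decrement δ = 2πζ/√(1 − ζ²) = 2π × 0.2446/√(1 − 0.0598) = 1.585.
After n cycles, x_n/x₀ = e^(−nδ), so x_3 = 6.97 × e^(−3 × 1.585) = 6.97 × 0.008601 = 0.05995 mm.

0.0599 mm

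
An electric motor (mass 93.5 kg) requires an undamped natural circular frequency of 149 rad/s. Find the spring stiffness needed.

2080000 N/m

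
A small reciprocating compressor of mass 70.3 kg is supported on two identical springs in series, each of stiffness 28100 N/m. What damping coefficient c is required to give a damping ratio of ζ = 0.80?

1590 N·s/m

Series springs: 1/k_eq = 2/28100, so k_eq = 28100/2 = 14050 N/m.
c_c = 2√(k_eq·m) = 2√(14050 × 70.3) = 1988 N·s/m.
c = ζ·c_c = 0.80 × 1988 = 1590 N·s/m.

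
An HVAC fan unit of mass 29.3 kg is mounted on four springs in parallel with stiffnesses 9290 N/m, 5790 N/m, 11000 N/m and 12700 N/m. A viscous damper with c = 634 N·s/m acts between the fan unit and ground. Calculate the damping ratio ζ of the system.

Parallel springs add: k_eq = 9290 + 5790 + 11000 + 12700 = 38780 N/m.
ω_n = √(k_eq/m) = √(38780/29.3) = 36.38 rad/s.
Critical damping c_c = 2√(k_eq·m) = 2√(38780 × 29.3) = 2132 N·s/m, so ζ = c/c_c = 634/2132 = 0.2974.

0.297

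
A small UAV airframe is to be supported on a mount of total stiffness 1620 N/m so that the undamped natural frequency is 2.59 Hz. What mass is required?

ω_n = 2πf_n = 2π × 2.59 = 16.27 rad/s.
m = k/ω_n² = 1620/16.27² = 1620/264.8 = 6.117 kg.

6.12 kg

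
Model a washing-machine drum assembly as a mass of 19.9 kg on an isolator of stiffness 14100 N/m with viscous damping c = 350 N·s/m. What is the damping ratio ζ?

ω_n = √(k/m) = √(14100/19.9) = 26.62 rad/s.
Critical damping c_c = 2√(k·m) = 2√(14100 × 19.9) = 1059 N·s/m, so ζ = c/c_c = 350/1059 = 0.3304.

0.330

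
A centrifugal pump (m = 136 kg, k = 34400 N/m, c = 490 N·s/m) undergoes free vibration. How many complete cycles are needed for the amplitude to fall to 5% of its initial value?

5 cycles

ζ = c/(2√(km)) = 490/(2√(34400 × 136)) = 490/4326 = 0.1133.
Logarithmic decrement δ = 2πζ/√(1 − ζ²) = 2π × 0.1133/√(1 − 0.0128) = 0.7163.
x_n/x₀ = e^(−nδ) ≤ 0.05; take ln: n ≥ ln(1/0.05)/δ = 2.996/0.7163 = 4.182.
So 5 complete cycles are required.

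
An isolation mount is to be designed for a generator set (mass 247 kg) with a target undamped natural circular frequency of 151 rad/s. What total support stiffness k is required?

5630000 N/m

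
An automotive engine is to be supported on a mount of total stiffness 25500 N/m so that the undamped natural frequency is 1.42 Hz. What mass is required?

320 kg

ω_n = 2πf_n = 2π × 1.42 = 8.922 rad/s.
m = k/ω_n² = 25500/8.922² = 25500/79.60 = 320.3 kg.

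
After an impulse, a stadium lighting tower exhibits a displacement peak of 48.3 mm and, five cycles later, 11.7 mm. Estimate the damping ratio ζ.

Logarithmic decrement δ = (1/n)·ln(x₀/x_n) = (1/5)·ln(48.3/11.7) = (1/5)·ln(4.128) = 0.2836.
ζ = δ/√(4π² + δ²) = 0.2836/√(39.48 + 0.0804) = 0.2836/6.290 = 0.04509.

0.0451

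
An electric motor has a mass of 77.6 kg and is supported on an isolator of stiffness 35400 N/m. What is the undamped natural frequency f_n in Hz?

3.40 Hz

ω_n = √(k/m) = √(35400/77.6) = √456.2 = 21.36 rad/s.
f_n = ω_n/(2π) = 21.36/6.283 = 3.399 Hz.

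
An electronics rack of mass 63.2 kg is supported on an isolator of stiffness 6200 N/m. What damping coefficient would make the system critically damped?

c_c = 2√(k·m) = 2√(6200 × 63.2) = 2 × 626.0 = 1252 N·s/m.

1250 N·s/m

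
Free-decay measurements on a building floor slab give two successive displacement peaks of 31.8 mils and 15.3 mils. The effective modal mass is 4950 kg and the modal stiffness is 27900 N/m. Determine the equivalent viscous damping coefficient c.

Logarithmic decrement δ = (1/n)·ln(x₀/x_n) = (1/1)·ln(31.8/15.3) = (1/1)·ln(2.078) = 0.7316.
ζ = δ/√(4π² + δ²) = 0.7316/√(39.48 + 0.535) = 0.7316/6.326 = 0.1157.
c = ζ · 2√(km) = 0.1157 × 2√(27900 × 4950) = 0.1157 × 23500 = 2718 N·s/m.

2720 N·s/m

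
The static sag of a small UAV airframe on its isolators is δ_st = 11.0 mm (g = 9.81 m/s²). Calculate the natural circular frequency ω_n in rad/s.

29.9 rad/s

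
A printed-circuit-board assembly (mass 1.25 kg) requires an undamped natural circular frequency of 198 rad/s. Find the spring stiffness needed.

49000 N/m

k = m·ω_n² = 1.25 × 198.0² = 1.25 × 39200 = 49000 N/m.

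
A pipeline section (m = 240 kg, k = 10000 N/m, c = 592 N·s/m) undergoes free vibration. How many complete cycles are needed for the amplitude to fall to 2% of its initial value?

ζ = c/(2√(km)) = 592/(2√(10000 × 240)) = 592/3098 = 0.1911.
Logarithmic decrement δ = 2πζ/√(1 − ζ²) = 2π × 0.1911/√(1 − 0.0365) = 1.223.
x_n/x₀ = e^(−nδ) ≤ 0.02; take ln: n ≥ ln(1/0.02)/δ = 3.912/1.223 = 3.199.
So 4 complete cycles are required.

4 cycles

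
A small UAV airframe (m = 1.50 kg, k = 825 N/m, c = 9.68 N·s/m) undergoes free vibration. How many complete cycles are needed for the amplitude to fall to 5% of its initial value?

4 cycles

ζ = c/(2√(km)) = 9.68/(2√(825 × 1.50)) = 9.68/70.36 = 0.1376.
Logarithmic decrement δ = 2πζ/√(1 − ζ²) = 2π × 0.1376/√(1 − 0.0189) = 0.8728.
x_n/x₀ = e^(−nδ) ≤ 0.05; take ln: n ≥ ln(1/0.05)/δ = 2.996/0.8728 = 3.432.
So 4 complete cycles are required.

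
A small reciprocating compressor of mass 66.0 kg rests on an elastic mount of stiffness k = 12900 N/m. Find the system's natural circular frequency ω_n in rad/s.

ω_n = √(k/m) = √(12900/66.0) = √195.5 = 13.98 rad/s.

14.0 rad/s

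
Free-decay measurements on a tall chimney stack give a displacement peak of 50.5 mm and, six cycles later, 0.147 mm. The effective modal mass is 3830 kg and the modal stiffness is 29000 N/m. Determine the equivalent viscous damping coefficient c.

3230 N·s/m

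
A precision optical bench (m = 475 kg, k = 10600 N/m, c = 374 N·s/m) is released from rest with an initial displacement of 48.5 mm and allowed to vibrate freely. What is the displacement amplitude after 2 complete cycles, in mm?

17.0 mm

ζ = c/(2√(km)) = 374/(2√(10600 × 475)) = 374/4488 = 0.08334.
Logarithmic decrement δ = 2πζ/√(1 − ζ²) = 2π × 0.08334/√(1 − 0.00695) = 0.5255.
After n cycles, x_n/x₀ = e^(−nδ), so x_2 = 48.5 × e^(−2 × 0.5255) = 48.5 × 0.3496 = 16.96 mm.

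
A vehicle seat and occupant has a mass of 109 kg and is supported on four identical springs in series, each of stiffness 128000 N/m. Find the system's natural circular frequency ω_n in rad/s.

17.1 rad/s

Series springs: 1/k_eq = 4/128000, so k_eq = 128000/4 = 32000 N/m.
ω_n = √(k_eq/m) = √(32000/109) = √293.6 = 17.13 rad/s.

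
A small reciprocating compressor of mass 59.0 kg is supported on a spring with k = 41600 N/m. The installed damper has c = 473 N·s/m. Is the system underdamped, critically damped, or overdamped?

c_c = 2√(k·m) = 3133 N·s/m; ζ = c/c_c = 473/3133 = 0.151.
Since ζ < 1 the system is underdamped.

underdamped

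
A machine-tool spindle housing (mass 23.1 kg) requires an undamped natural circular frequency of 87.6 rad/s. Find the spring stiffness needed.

177000 N/m

k = m·ω_n² = 23.1 × 87.60² = 23.1 × 7674 = 177300 N/m.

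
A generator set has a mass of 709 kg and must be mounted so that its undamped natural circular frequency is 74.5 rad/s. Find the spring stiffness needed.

k = m·ω_n² = 709 × 74.50² = 709 × 5550 = 3935000 N/m.

3940000 N/m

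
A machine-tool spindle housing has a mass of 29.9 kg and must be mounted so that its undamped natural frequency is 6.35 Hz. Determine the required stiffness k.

47600 N/m

ω_n = 2πf_n = 2π × 6.35 = 39.90 rad/s.
k = m·ω_n² = 29.9 × 39.90² = 29.9 × 1592 = 47600 N/m.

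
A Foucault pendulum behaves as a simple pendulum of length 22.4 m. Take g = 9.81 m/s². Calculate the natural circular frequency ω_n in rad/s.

0.662 rad/s

For a simple pendulum ω_n = √(g/L) = √(9.81/22.4) = √0.4379 = 0.6618 rad/s.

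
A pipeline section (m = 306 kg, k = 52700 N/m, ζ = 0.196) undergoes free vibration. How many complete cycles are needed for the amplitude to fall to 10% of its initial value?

Logarithmic decrement δ = 2πζ/√(1 − ζ²) = 2π × 0.1960/√(1 − 0.0384) = 1.256.
x_n/x₀ = e^(−nδ) ≤ 0.1; take ln: n ≥ ln(1/0.1)/δ = 2.303/1.256 = 1.833.
So 2 complete cycles are required.

2 cycles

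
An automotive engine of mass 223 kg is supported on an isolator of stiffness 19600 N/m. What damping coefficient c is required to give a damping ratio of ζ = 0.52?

c_c = 2√(k·m) = 2√(19600 × 223) = 4181 N·s/m.
c = ζ·c_c = 0.52 × 4181 = 2174 N·s/m.

2170 N·s/m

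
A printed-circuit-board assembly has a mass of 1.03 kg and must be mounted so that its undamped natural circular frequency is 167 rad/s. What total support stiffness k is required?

k = m·ω_n² = 1.03 × 167.0² = 1.03 × 27890 = 28730 N/m.

28700 N/m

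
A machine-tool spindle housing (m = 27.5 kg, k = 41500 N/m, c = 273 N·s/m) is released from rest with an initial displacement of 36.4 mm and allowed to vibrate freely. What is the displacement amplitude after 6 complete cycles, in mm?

ζ = c/(2√(km)) = 273/(2√(41500 × 27.5)) = 273/2137 = 0.1278.
Logarithmic decrement δ = 2πζ/√(1 − ζ²) = 2π × 0.1278/√(1 − 0.0163) = 0.8095.
After n cycles, x_n/x₀ = e^(−nδ), so x_6 = 36.4 × e^(−6 × 0.8095) = 36.4 × 0.007776 = 0.2830 mm.

0.283 mm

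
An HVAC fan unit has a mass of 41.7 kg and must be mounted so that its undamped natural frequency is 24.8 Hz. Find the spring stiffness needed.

1010000 N/m

ω_n = 2πf_n = 2π × 24.8 = 155.8 rad/s.
k = m·ω_n² = 41.7 × 155.8² = 41.7 × 24280 = 1013000 N/m.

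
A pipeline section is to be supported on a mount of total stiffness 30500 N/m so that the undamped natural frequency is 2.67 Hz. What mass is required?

108 kg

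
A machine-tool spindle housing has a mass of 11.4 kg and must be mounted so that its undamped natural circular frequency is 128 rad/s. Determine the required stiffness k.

187000 N/m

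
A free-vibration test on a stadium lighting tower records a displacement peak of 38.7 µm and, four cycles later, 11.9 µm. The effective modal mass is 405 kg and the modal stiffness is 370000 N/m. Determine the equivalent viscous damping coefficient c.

1150 N·s/m

Logarithmic decrement δ = (1/n)·ln(x₀/x_n) = (1/4)·ln(38.7/11.9) = (1/4)·ln(3.252) = 0.2948.
ζ = δ/√(4π² + δ²) = 0.2948/√(39.48 + 0.0869) = 0.2948/6.290 = 0.04687.
c = ζ · 2√(km) = 0.04687 × 2√(370000 × 405) = 0.04687 × 24480 = 1148 N·s/m.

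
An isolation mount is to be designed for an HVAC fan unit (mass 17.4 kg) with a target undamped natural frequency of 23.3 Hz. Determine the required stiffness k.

373000 N/m

ω_n = 2πf_n = 2π × 23.3 = 146.4 rad/s.
k = m·ω_n² = 17.4 × 146.4² = 17.4 × 21430 = 372900 N/m.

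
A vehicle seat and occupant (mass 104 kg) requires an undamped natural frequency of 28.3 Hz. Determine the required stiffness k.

ω_n = 2πf_n = 2π × 28.3 = 177.8 rad/s.
k = m·ω_n² = 104 × 177.8² = 104 × 31620 = 3288000 N/m.

3290000 N/m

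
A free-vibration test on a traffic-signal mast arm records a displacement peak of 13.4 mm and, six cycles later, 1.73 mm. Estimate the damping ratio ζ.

0.0542

Logarithmic decrement δ = (1/n)·ln(x₀/x_n) = (1/6)·ln(13.4/1.73) = (1/6)·ln(7.746) = 0.3412.
ζ = δ/√(4π² + δ²) = 0.3412/√(39.48 + 0.116) = 0.3412/6.292 = 0.05422.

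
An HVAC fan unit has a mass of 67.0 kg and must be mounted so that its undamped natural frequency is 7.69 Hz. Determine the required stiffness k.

156000 N/m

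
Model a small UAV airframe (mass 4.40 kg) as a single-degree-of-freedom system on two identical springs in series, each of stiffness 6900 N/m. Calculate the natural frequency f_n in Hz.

4.46 Hz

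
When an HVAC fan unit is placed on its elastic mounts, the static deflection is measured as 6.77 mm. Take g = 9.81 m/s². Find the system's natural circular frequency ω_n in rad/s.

38.1 rad/s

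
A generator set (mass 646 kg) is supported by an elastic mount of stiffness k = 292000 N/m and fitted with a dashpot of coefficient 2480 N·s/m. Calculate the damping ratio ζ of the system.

ω_n = √(k/m) = √(292000/646) = 21.26 rad/s.
Critical damping c_c = 2√(k·m) = 2√(292000 × 646) = 27470 N·s/m, so ζ = c/c_c = 2480/27470 = 0.09028.

0.0903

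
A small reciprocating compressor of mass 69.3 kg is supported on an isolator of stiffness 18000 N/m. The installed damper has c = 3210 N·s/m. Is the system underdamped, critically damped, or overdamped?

overdamped

c_c = 2√(k·m) = 2234 N·s/m; ζ = c/c_c = 3210/2234 = 1.44.
Since ζ > 1 the system is overdamped.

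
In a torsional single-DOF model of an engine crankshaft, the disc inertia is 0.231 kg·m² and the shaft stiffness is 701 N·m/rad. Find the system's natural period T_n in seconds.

0.114 s

ω_n = √(k_t/J) = √(701/0.231) = √3035 = 55.09 rad/s.
T_n = 2π/ω_n = 6.283/55.09 = 0.1141 s.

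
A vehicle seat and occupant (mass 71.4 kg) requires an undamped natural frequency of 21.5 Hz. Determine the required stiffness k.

1300000 N/m

ω_n = 2πf_n = 2π × 21.5 = 135.1 rad/s.
k = m·ω_n² = 71.4 × 135.1² = 71.4 × 18250 = 1303000 N/m.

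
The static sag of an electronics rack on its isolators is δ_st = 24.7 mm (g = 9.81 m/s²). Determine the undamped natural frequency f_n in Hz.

3.17 Hz

ω_n = √(g/δ_st) = √(9.81/0.0247) = √397.2 = 19.93 rad/s.
f_n = ω_n/(2π) = 19.93/6.283 = 3.172 Hz.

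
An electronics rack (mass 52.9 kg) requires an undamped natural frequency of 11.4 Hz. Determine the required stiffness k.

ω_n = 2πf_n = 2π × 11.4 = 71.63 rad/s.
k = m·ω_n² = 52.9 × 71.63² = 52.9 × 5131 = 271400 N/m.

271000 N/m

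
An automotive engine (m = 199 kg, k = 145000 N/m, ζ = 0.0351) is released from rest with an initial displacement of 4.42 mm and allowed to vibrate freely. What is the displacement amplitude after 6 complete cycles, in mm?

1.18 mm

Logarithmic decrement δ = 2πζ/√(1 − ζ²) = 2π × 0.03510/√(1 − 0.00123) = 0.2207.
After n cycles, x_n/x₀ = e^(−nδ), so x_6 = 4.42 × e^(−6 × 0.2207) = 4.42 × 0.2661 = 1.176 mm.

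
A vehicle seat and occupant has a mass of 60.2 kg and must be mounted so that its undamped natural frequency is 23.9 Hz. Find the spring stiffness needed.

ω_n = 2πf_n = 2π × 23.9 = 150.2 rad/s.
k = m·ω_n² = 60.2 × 150.2² = 60.2 × 22550 = 1358000 N/m.

1360000 N/m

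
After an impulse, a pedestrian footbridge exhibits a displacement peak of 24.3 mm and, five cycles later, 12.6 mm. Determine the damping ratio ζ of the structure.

0.0209

Logarithmic decrement δ = (1/n)·ln(x₀/x_n) = (1/5)·ln(24.3/12.6) = (1/5)·ln(1.929) = 0.1314.
ζ = δ/√(4π² + δ²) = 0.1314/√(39.48 + 0.0173) = 0.1314/6.285 = 0.02090.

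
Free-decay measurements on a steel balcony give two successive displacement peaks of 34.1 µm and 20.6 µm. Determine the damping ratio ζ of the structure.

Logarithmic decrement δ = (1/n)·ln(x₀/x_n) = (1/1)·ln(34.1/20.6) = (1/1)·ln(1.655) = 0.5040.
ζ = δ/√(4π² + δ²) = 0.5040/√(39.48 + 0.254) = 0.5040/6.303 = 0.07996.

0.0800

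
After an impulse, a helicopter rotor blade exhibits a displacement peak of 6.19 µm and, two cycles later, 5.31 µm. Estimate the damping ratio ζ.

0.0122

Logarithmic decrement δ = (1/n)·ln(x₀/x_n) = (1/2)·ln(6.19/5.31) = (1/2)·ln(1.166) = 0.07667.
ζ = δ/√(4π² + δ²) = 0.07667/√(39.48 + 0.00588) = 0.07667/6.284 = 0.01220.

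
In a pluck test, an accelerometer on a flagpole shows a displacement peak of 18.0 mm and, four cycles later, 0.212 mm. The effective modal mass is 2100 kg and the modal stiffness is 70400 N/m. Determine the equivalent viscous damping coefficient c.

Logarithmic decrement δ = (1/n)·ln(x₀/x_n) = (1/4)·ln(18.0/0.212) = (1/4)·ln(84.91) = 1.110.
ζ = δ/√(4π² + δ²) = 1.110/√(39.48 + 1.23) = 1.110/6.381 = 0.1740.
c = ζ · 2√(km) = 0.1740 × 2√(70400 × 2100) = 0.1740 × 24320 = 4232 N·s/m.

4230 N·s/m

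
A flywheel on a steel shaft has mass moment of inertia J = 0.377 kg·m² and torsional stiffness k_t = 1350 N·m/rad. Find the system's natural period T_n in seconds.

0.105 s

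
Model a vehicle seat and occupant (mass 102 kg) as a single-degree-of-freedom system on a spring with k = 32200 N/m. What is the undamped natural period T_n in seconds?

ω_n = √(k/m) = √(32200/102) = √315.7 = 17.77 rad/s.
T_n = 2π/ω_n = 6.283/17.77 = 0.3536 s.

0.354 s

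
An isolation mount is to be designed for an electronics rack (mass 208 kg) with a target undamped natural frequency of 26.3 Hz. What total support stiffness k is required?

5680000 N/m

ω_n = 2πf_n = 2π × 26.3 = 165.2 rad/s.
k = m·ω_n² = 208 × 165.2² = 208 × 27310 = 5680000 N/m.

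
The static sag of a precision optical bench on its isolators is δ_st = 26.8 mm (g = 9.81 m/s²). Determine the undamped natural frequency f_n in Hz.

3.04 Hz

ω_n = √(g/δ_st) = √(9.81/0.0268) = √366.0 = 19.13 rad/s.
f_n = ω_n/(2π) = 19.13/6.283 = 3.045 Hz.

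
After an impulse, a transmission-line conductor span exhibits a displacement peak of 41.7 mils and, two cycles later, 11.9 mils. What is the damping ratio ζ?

Logarithmic decrement δ = (1/n)·ln(x₀/x_n) = (1/2)·ln(41.7/11.9) = (1/2)·ln(3.504) = 0.6270.
ζ = δ/√(4π² + δ²) = 0.6270/√(39.48 + 0.393) = 0.6270/6.314 = 0.09929.

0.0993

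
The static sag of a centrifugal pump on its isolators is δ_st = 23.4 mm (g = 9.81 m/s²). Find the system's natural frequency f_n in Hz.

ω_n = √(g/δ_st) = √(9.81/0.0234) = √419.2 = 20.48 rad/s.
f_n = ω_n/(2π) = 20.48/6.283 = 3.259 Hz.

3.26 Hz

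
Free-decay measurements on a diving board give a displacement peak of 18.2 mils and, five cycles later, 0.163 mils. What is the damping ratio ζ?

Logarithmic decrement δ = (1/n)·ln(x₀/x_n) = (1/5)·ln(18.2/0.163) = (1/5)·ln(111.7) = 0.9431.
ζ = δ/√(4π² + δ²) = 0.9431/√(39.48 + 0.889) = 0.9431/6.354 = 0.1484.

0.148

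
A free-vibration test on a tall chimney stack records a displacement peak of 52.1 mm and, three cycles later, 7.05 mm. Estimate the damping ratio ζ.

Logarithmic decrement δ = (1/n)·ln(x₀/x_n) = (1/3)·ln(52.1/7.05) = (1/3)·ln(7.390) = 0.6667.
ζ = δ/√(4π² + δ²) = 0.6667/√(39.48 + 0.445) = 0.6667/6.318 = 0.1055.

0.106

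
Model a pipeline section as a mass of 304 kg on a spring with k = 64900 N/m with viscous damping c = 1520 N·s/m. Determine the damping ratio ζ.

ω_n = √(k/m) = √(64900/304) = 14.61 rad/s.
Critical damping c_c = 2√(k·m) = 2√(64900 × 304) = 8884 N·s/m, so ζ = c/c_c = 1520/8884 = 0.1711.

0.171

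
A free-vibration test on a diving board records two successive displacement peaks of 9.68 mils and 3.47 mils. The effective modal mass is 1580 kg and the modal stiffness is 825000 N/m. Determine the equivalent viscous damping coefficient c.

11600 N·s/m

Logarithmic decrement δ = (1/n)·ln(x₀/x_n) = (1/1)·ln(9.68/3.47) = (1/1)·ln(2.790) = 1.026.
ζ = δ/√(4π² + δ²) = 1.026/√(39.48 + 1.05) = 1.026/6.366 = 0.1611.
c = ζ · 2√(km) = 0.1611 × 2√(825000 × 1580) = 0.1611 × 72210 = 11640 N·s/m.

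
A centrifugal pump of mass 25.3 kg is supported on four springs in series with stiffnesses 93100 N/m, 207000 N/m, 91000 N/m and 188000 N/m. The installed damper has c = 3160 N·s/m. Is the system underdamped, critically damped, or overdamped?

overdamped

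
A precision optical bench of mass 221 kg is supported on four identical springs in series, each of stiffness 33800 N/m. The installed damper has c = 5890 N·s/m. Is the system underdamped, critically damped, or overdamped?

overdamped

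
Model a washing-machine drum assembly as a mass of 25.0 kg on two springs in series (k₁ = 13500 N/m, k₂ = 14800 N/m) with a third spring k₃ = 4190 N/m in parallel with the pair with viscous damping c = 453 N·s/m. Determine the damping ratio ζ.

0.427

Series pair: k_s = k₁k₂/(k₁+k₂) = (13500)(14800)/(13500 + 14800) = 7060 N/m. In parallel with k₃: k_eq = 7060 + 4190 = 11250 N/m.
ω_n = √(k_eq/m) = √(11250/25.0) = 21.21 rad/s.
Critical damping c_c = 2√(k_eq·m) = 2√(11250 × 25.0) = 1061 N·s/m, so ζ = c/c_c = 453/1061 = 0.4271.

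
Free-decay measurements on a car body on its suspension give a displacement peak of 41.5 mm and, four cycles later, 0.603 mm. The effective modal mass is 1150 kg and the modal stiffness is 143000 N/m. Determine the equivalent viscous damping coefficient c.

Logarithmic decrement δ = (1/n)·ln(x₀/x_n) = (1/4)·ln(41.5/0.603) = (1/4)·ln(68.82) = 1.058.
ζ = δ/√(4π² + δ²) = 1.058/√(39.48 + 1.12) = 1.058/6.372 = 0.1660.
c = ζ · 2√(km) = 0.1660 × 2√(143000 × 1150) = 0.1660 × 25650 = 4258 N·s/m.

4260 N·s/m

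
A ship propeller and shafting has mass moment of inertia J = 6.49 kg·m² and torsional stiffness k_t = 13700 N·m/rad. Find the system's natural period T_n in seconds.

ω_n = √(k_t/J) = √(13700/6.49) = √2111 = 45.94 rad/s.
T_n = 2π/ω_n = 6.283/45.94 = 0.1368 s.

0.137 s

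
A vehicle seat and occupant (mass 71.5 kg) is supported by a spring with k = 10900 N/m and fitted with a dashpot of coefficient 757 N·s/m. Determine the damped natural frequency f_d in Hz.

ω_n = √(k/m) = √(10900/71.5) = 12.35 rad/s.
Critical damping c_c = 2√(k·m) = 2√(10900 × 71.5) = 1766 N·s/m, so ζ = c/c_c = 757/1766 = 0.4287.
ω_d = ω_n√(1 − ζ²) = 12.35 × √(1 − 0.184) = 11.15 rad/s.
f_d = ω_d/(2π) = 1.775 Hz.

1.78 Hz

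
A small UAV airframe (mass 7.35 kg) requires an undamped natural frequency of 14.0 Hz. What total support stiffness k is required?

56900 N/m

ω_n = 2πf_n = 2π × 14.0 = 87.96 rad/s.
k = m·ω_n² = 7.35 × 87.96² = 7.35 × 7738 = 56870 N/m.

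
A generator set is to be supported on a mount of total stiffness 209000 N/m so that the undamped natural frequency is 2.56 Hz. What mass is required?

808 kg

ω_n = 2πf_n = 2π × 2.56 = 16.08 rad/s.
m = k/ω_n² = 209000/16.08² = 209000/258.7 = 807.8 kg.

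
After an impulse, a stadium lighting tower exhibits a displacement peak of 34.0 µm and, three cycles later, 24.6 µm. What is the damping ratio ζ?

0.0172

Logarithmic decrement δ = (1/n)·ln(x₀/x_n) = (1/3)·ln(34.0/24.6) = (1/3)·ln(1.382) = 0.1079.
ζ = δ/√(4π² + δ²) = 0.1079/√(39.48 + 0.0116) = 0.1079/6.284 = 0.01717.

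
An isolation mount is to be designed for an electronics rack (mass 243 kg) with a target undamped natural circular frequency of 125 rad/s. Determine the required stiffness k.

3800000 N/m

k = m·ω_n² = 243 × 125.0² = 243 × 15620 = 3797000 N/m.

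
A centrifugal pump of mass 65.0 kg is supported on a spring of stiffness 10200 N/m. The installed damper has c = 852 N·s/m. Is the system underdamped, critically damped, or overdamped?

c_c = 2√(k·m) = 1628 N·s/m; ζ = c/c_c = 852/1628 = 0.523.
Since ζ < 1 the system is underdamped.

underdamped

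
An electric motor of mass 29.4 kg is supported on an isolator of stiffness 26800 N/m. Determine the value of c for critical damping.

1780 N·s/m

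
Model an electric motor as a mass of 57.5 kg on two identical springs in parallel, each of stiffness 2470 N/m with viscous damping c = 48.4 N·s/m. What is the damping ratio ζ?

Parallel springs add: k_eq = 2 × 2470 = 4940 N/m.
ω_n = √(k_eq/m) = √(4940/57.5) = 9.269 rad/s.
Critical damping c_c = 2√(k_eq·m) = 2√(4940 × 57.5) = 1066 N·s/m, so ζ = c/c_c = 48.4/1066 = 0.04541.

0.0454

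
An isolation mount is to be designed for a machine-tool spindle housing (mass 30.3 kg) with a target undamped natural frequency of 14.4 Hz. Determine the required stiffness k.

ω_n = 2πf_n = 2π × 14.4 = 90.48 rad/s.
k = m·ω_n² = 30.3 × 90.48² = 30.3 × 8186 = 248000 N/m.

248000 N/m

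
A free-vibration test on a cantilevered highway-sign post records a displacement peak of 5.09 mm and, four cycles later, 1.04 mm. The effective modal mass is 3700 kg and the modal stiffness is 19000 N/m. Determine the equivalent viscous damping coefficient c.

1060 N·s/m

Logarithmic decrement δ = (1/n)·ln(x₀/x_n) = (1/4)·ln(5.09/1.04) = (1/4)·ln(4.894) = 0.3970.
ζ = δ/√(4π² + δ²) = 0.3970/√(39.48 + 0.158) = 0.3970/6.296 = 0.06306.
c = ζ · 2√(km) = 0.06306 × 2√(19000 × 3700) = 0.06306 × 16770 = 1057 N·s/m.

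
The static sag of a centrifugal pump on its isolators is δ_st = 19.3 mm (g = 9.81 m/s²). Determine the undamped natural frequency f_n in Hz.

3.59 Hz

ω_n = √(g/δ_st) = √(9.81/0.0193) = √508.3 = 22.55 rad/s.
f_n = ω_n/(2π) = 22.55/6.283 = 3.588 Hz.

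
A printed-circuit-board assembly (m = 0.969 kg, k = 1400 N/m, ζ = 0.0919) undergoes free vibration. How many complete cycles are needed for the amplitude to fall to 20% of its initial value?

Logarithmic decrement δ = 2πζ/√(1 − ζ²) = 2π × 0.09190/√(1 − 0.00845) = 0.5799.
x_n/x₀ = e^(−nδ) ≤ 0.2; take ln: n ≥ ln(1/0.2)/δ = 1.609/0.5799 = 2.775.
So 3 complete cycles are required.

3 cycles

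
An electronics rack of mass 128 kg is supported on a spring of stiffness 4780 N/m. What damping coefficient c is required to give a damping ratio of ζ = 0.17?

c_c = 2√(k·m) = 2√(4780 × 128) = 1564 N·s/m.
c = ζ·c_c = 0.17 × 1564 = 265.9 N·s/m.

266 N·s/m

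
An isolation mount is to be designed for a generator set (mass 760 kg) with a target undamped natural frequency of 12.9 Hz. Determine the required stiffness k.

ω_n = 2πf_n = 2π × 12.9 = 81.05 rad/s.
k = m·ω_n² = 760 × 81.05² = 760 × 6570 = 4993000 N/m.

4990000 N/m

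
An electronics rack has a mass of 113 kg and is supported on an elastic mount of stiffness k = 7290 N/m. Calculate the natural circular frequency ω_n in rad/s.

8.03 rad/s

ω_n = √(k/m) = √(7290/113) = √64.51 = 8.032 rad/s.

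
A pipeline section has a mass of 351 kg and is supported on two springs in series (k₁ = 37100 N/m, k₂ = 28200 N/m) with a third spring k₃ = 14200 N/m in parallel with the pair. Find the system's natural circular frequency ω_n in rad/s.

Series pair: k_s = k₁k₂/(k₁+k₂) = (37100)(28200)/(37100 + 28200) = 16020 N/m. In parallel with k₃: k_eq = 16020 + 14200 = 30220 N/m.
ω_n = √(k_eq/m) = √(30220/351) = √86.10 = 9.279 rad/s.

9.28 rad/s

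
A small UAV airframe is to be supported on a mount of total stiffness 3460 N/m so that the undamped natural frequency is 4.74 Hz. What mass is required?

3.90 kg

ω_n = 2πf_n = 2π × 4.74 = 29.78 rad/s.
m = k/ω_n² = 3460/29.78² = 3460/887.0 = 3.901 kg.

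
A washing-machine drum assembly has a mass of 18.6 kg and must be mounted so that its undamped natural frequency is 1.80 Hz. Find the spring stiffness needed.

ω_n = 2πf_n = 2π × 1.80 = 11.31 rad/s.
k = m·ω_n² = 18.6 × 11.31² = 18.6 × 127.9 = 2379 N/m.

2380 N/m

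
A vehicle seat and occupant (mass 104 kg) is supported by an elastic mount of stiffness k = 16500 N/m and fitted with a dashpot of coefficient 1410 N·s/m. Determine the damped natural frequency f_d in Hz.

1.69 Hz

ω_n = √(k/m) = √(16500/104) = 12.60 rad/s.
Critical damping c_c = 2√(k·m) = 2√(16500 × 104) = 2620 N·s/m, so ζ = c/c_c = 1410/2620 = 0.5382.
ω_d = ω_n√(1 − ζ²) = 12.60 × √(1 − 0.290) = 10.62 rad/s.
f_d = ω_d/(2π) = 1.690 Hz.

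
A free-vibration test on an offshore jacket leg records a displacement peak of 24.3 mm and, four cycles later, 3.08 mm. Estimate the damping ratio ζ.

0.0819

Logarithmic decrement δ = (1/n)·ln(x₀/x_n) = (1/4)·ln(24.3/3.08) = (1/4)·ln(7.890) = 0.5164.
ζ = δ/√(4π² + δ²) = 0.5164/√(39.48 + 0.267) = 0.5164/6.304 = 0.08191.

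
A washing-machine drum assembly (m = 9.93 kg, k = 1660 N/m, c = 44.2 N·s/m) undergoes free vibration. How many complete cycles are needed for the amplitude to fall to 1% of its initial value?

ζ = c/(2√(km)) = 44.2/(2√(1660 × 9.93)) = 44.2/256.8 = 0.1721.
Logarithmic decrement δ = 2πζ/√(1 − ζ²) = 2π × 0.1721/√(1 − 0.0296) = 1.098.
x_n/x₀ = e^(−nδ) ≤ 0.01; take ln: n ≥ ln(1/0.01)/δ = 4.605/1.098 = 4.194.
So 5 complete cycles are required.

5 cycles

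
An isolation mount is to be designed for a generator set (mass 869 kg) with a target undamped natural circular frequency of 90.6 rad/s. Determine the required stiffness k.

k = m·ω_n² = 869 × 90.60² = 869 × 8208 = 7133000 N/m.

7130000 N/m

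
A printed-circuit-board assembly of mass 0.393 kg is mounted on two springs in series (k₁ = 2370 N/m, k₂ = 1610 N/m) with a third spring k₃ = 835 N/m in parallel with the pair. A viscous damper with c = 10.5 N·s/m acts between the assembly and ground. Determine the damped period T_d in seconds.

Series pair: k_s = k₁k₂/(k₁+k₂) = (2370)(1610)/(2370 + 1610) = 958.7 N/m. In parallel with k₃: k_eq = 958.7 + 835 = 1794 N/m.
ω_n = √(k_eq/m) = √(1794/0.393) = 67.56 rad/s.
Critical damping c_c = 2√(k_eq·m) = 2√(1794 × 0.393) = 53.10 N·s/m, so ζ = c/c_c = 10.5/53.10 = 0.1977.
ω_d = ω_n√(1 − ζ²) = 67.56 × √(1 − 0.0391) = 66.22 rad/s.
T_d = 2π/ω_d = 0.09488 s.

0.0949 s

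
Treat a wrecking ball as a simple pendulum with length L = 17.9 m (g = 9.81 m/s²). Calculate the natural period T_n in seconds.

For a simple pendulum ω_n = √(g/L) = √(9.81/17.9) = √0.5480 = 0.7403 rad/s.
T_n = 2π/ω_n = 6.283/0.7403 = 8.487 s.

8.49 s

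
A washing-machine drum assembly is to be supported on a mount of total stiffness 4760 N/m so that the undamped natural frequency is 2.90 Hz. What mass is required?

14.3 kg

ω_n = 2πf_n = 2π × 2.90 = 18.22 rad/s.
m = k/ω_n² = 4760/18.22² = 4760/332.0 = 14.34 kg.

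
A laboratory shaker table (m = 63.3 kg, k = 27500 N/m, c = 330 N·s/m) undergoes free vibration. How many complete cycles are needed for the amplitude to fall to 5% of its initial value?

4 cycles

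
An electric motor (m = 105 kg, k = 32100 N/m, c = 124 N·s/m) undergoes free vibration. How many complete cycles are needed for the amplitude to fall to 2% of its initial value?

ζ = c/(2√(km)) = 124/(2√(32100 × 105)) = 124/3672 = 0.03377.
Logarithmic decrement δ = 2πζ/√(1 − ζ²) = 2π × 0.03377/√(1 − 0.00114) = 0.2123.
x_n/x₀ = e^(−nδ) ≤ 0.02; take ln: n ≥ ln(1/0.02)/δ = 3.912/0.2123 = 18.43.
So 19 complete cycles are required.

19 cycles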